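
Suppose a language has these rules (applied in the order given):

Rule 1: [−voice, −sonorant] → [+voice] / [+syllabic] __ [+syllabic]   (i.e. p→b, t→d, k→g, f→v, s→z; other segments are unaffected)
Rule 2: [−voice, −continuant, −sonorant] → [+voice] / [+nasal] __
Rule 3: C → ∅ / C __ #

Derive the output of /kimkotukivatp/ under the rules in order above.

kimgodugivat

Rule 1 (intervocalic voicing): /t/ is a voiceless obstruent between vowels /o/ and /u/, so it voices to [d]. /k/ is a voiceless obstruent between vowels /u/ and /i/, so it voices to [g]. /kimkotukivatp/ → kimkodugivatp.
Rule 2 (post-nasal voicing): /k/ is a voiceless stop immediately after the nasal /m/, so it voices to [g]. /kimkodugivatp/ → kimgodugivatp.
Rule 3 (final cluster simplification): /p/ is the second consonant of a word-final cluster /tp/, so it deletes. /kimgodugivatp/ → kimgodugivat.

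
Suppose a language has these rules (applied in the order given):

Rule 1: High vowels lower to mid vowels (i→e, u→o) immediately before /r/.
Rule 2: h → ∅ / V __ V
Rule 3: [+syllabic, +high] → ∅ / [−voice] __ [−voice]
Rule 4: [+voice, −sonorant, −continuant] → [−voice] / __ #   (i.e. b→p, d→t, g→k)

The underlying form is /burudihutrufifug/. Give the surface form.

Rule 1 (pre-rhotic lowering): /u/ is a high vowel immediately before /r/, so it lowers to [o]. /burudihutrufifug/ → borudihutrufifug.
Rule 2 (intervocalic h-deletion): /h/ occurs between vowels /i/ and /u/, so it deletes. /borudihutrufifug/ → borudiutrufifug.
Rule 3 (high vowel syncope): /i/ is a high vowel flanked by voiceless consonants /f/ and /f/, so it deletes. /borudiutrufifug/ → borudiutruffug.
Rule 4 (final devoicing): /g/ is a voiced stop in word-final position, so it devoices to [k]. /borudiutruffug/ → borudiutruffuk.

borudiutruffuk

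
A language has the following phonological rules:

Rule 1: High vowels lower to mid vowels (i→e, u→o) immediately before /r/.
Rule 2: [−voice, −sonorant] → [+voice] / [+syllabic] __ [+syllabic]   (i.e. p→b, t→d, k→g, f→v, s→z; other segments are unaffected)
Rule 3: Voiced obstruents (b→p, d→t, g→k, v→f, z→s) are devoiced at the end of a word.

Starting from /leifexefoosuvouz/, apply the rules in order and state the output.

Rule 1 (pre-rhotic lowering): no segment meets the environment; /leifexefoosuvouz/ is unchanged.
Rule 2 (intervocalic voicing): /f/ is a voiceless obstruent between vowels /i/ and /e/, so it voices to [v]. /f/ is a voiceless obstruent between vowels /e/ and /o/, so it voices to [v]. /s/ is a voiceless obstruent between vowels /o/ and /u/, so it voices to [z]. /leifexefoosuvouz/ → leivexevoozuvouz.
Rule 3 (final devoicing): /z/ is a voiced obstruent in word-final position, so it devoices to [s]. /leivexevoozuvouz/ → leivexevoozuvous.

leivexevoozuvous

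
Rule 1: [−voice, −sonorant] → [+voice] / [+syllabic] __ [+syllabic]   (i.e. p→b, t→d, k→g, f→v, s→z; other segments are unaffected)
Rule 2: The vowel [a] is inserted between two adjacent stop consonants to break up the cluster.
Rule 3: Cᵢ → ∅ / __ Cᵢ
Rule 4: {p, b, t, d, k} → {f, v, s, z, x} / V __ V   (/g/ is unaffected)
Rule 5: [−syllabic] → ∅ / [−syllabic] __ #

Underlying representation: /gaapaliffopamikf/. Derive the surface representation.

gaavalifovamik

Rule 1 (intervocalic voicing): /p/ is a voiceless obstruent between vowels /a/ and /a/, so it voices to [b]. /p/ is a voiceless obstruent between vowels /o/ and /a/, so it voices to [b]. /gaapaliffopamikf/ → gaabaliffobamikf.
Rule 2 (stop-cluster a-epenthesis): no segment meets the environment; /gaabaliffobamikf/ is unchanged.
Rule 3 (degemination): /ff/ is a geminate; the first /f/ deletes. /gaabaliffobamikf/ → gaabalifobamikf.
Rule 4 (intervocalic spirantization): /b/ is a stop between vowels /a/ and /a/, so it spirantizes to the fricative [v]. /b/ is a stop between vowels /o/ and /a/, so it spirantizes to the fricative [v]. /gaabalifobamikf/ → gaavalifovamikf.
Rule 5 (final cluster simplification): /f/ is the second consonant of a word-final cluster /kf/, so it deletes. /gaavalifovamikf/ → gaavalifovamik.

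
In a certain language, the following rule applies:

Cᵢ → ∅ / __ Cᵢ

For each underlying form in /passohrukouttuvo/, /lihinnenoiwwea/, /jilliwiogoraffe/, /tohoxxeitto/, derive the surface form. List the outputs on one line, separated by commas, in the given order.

/passohrukouttuvo/: /ss/ is a geminate; the first /s/ deletes. /tt/ is a geminate; the first /t/ deletes. → [pasohrukoutuvo].
/lihinnenoiwwea/: /nn/ is a geminate; the first /n/ deletes. /ww/ is a geminate; the first /w/ deletes. → [lihinenoiwea].
/jilliwiogoraffe/: /ll/ is a geminate; the first /l/ deletes. /ff/ is a geminate; the first /f/ deletes. → [jiliwiogorafe].
/tohoxxeitto/: /xx/ is a geminate; the first /x/ deletes. /tt/ is a geminate; the first /t/ deletes. → [tohoxeito].

pasohrukoutuvo, lihinenoiwea, jiliwiogorafe, tohoxeito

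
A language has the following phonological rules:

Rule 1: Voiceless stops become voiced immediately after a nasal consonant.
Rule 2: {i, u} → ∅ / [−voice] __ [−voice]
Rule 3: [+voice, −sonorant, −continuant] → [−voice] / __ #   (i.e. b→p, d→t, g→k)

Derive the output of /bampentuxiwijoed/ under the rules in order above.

bambenduxiwijoet

Rule 1 (post-nasal voicing): /p/ is a voiceless stop immediately after the nasal /m/, so it voices to [b]. /t/ is a voiceless stop immediately after the nasal /n/, so it voices to [d]. /bampentuxiwijoed/ → bambenduxiwijoed.
Rule 2 (high vowel syncope): no segment meets the environment; /bambenduxiwijoed/ is unchanged.
Rule 3 (final devoicing): /d/ is a voiced stop in word-final position, so it devoices to [t]. /bambenduxiwijoed/ → bambenduxiwijoet.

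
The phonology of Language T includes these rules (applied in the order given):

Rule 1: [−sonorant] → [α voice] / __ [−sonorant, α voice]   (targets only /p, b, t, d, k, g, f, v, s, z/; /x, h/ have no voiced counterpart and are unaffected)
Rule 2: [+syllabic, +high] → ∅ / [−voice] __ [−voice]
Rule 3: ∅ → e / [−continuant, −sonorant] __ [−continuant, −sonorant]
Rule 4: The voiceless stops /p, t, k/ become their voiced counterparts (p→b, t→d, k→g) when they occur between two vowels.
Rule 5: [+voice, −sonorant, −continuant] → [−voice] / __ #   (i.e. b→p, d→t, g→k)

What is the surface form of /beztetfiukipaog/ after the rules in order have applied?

bestetfiugebaok

Rule 1 (regressive voicing assimilation): /z/ precedes the voiceless obstruent /t/, so it devoices to [s] by assimilation. /beztetfiukipaog/ → bestetfiukipaog.
Rule 2 (high vowel syncope): /i/ is a high vowel flanked by voiceless consonants /k/ and /p/, so it deletes. /bestetfiukipaog/ → bestetfiukpaog.
Rule 3 (stop-cluster e-epenthesis): /k/ and /p/ form a stop–stop cluster, so [e] is inserted between them. /bestetfiukpaog/ → bestetfiukepaog.
Rule 4 (intervocalic voicing): /k/ is a voiceless stop between vowels /u/ and /e/, so it voices to [g]. /p/ is a voiceless stop between vowels /e/ and /a/, so it voices to [b]. /bestetfiukepaog/ → bestetfiugebaog.
Rule 5 (final devoicing): /g/ is a voiced stop in word-final position, so it devoices to [k]. /bestetfiugebaog/ → bestetfiugebaok.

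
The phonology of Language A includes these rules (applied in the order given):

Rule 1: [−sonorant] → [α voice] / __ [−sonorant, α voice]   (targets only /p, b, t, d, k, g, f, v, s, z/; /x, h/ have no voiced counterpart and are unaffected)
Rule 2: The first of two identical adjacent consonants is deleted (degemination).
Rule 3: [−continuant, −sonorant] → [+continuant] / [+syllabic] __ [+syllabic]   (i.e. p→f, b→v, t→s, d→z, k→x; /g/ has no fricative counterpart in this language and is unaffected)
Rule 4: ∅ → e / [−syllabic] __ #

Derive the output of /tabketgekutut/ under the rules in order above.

tapkedgexusute

Rule 1 (regressive voicing assimilation): /b/ precedes the voiceless obstruent /k/, so it devoices to [p] by assimilation. /t/ precedes the voiced obstruent /g/, so it voices to [d] by assimilation. /tabketgekutut/ → tapkedgekutut.
Rule 2 (degemination): no segment meets the environment; /tapkedgekutut/ is unchanged.
Rule 3 (intervocalic spirantization): /k/ is a stop between vowels /e/ and /u/, so it spirantizes to the fricative [x]. /t/ is a stop between vowels /u/ and /u/, so it spirantizes to the fricative [s]. /tapkedgekutut/ → tapkedgexusut.
Rule 4 (final e-epenthesis): the form ends in the consonant /t/, so [e] is inserted word-finally. /tapkedgexusut/ → tapkedgexusute.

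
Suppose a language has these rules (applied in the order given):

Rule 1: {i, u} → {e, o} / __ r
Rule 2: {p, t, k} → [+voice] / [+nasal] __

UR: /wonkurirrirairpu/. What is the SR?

wongorerreraerpu

Rule 1 (pre-rhotic lowering): /u/ is a high vowel immediately before /r/, so it lowers to [o]. /i/ is a high vowel immediately before /r/, so it lowers to [e]. /i/ is a high vowel immediately before /r/, so it lowers to [e]. /i/ is a high vowel immediately before /r/, so it lowers to [e]. /wonkurirrirairpu/ → wonkorerreraerpu.
Rule 2 (post-nasal voicing): /k/ is a voiceless stop immediately after the nasal /n/, so it voices to [g]. /wonkorerreraerpu/ → wongorerreraerpu.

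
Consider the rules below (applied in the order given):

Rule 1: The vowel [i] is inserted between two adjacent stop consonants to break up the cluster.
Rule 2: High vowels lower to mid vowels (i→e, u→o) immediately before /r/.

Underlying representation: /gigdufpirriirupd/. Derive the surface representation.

gigidufperrierupid

Rule 1 (stop-cluster i-epenthesis): /g/ and /d/ form a stop–stop cluster, so [i] is inserted between them. /p/ and /d/ form a stop–stop cluster, so [i] is inserted between them. /gigdufpirriirupd/ → gigidufpirriirupid.
Rule 2 (pre-rhotic lowering): /i/ is a high vowel immediately before /r/, so it lowers to [e]. /i/ is a high vowel immediately before /r/, so it lowers to [e]. /gigidufpirriirupid/ → gigidufperrierupid.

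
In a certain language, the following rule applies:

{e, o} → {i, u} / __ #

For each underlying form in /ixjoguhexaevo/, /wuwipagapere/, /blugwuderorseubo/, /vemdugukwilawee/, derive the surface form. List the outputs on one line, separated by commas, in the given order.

/ixjoguhexaevo/: /o/ is a mid vowel in word-final position, so it raises to [u]. → [ixjoguhexaevu].
/wuwipagapere/: /e/ is a mid vowel in word-final position, so it raises to [i]. → [wuwipagaperi].
/blugwuderorseubo/: /o/ is a mid vowel in word-final position, so it raises to [u]. → [blugwuderorseubu].
/vemdugukwilawee/: /e/ is a mid vowel in word-final position, so it raises to [i]. → [vemdugukwilawei].

ixjoguhexaevu, wuwipagaperi, blugwuderorseubu, vemdugukwilawei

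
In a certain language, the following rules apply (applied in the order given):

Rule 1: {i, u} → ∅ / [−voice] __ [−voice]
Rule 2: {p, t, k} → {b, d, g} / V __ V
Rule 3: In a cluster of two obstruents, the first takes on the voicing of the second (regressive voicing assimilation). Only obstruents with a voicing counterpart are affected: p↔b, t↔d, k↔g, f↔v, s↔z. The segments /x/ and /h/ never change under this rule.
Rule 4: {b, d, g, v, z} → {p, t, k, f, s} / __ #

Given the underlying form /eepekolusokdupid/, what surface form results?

eebegolusogdubit

Rule 1 (high vowel syncope): no segment meets the environment; /eepekolusokdupid/ is unchanged.
Rule 2 (intervocalic voicing): /p/ is a voiceless stop between vowels /e/ and /e/, so it voices to [b]. /k/ is a voiceless stop between vowels /e/ and /o/, so it voices to [g]. /p/ is a voiceless stop between vowels /u/ and /i/, so it voices to [b]. /eepekolusokdupid/ → eebegolusokdubid.
Rule 3 (regressive voicing assimilation): /k/ precedes the voiced obstruent /d/, so it voices to [g] by assimilation. /eebegolusokdubid/ → eebegolusogdubid.
Rule 4 (final devoicing): /d/ is a voiced obstruent in word-final position, so it devoices to [t]. /eebegolusogdubid/ → eebegolusogdubit.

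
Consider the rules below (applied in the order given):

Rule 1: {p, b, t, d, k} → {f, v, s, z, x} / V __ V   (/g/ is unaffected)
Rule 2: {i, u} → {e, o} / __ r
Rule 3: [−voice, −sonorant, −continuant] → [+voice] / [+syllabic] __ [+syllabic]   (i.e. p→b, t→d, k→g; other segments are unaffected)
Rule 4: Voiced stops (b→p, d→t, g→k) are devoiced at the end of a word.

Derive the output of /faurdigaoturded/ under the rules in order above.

Rule 1 (intervocalic spirantization): /t/ is a stop between vowels /o/ and /u/, so it spirantizes to the fricative [s]. /faurdigaoturded/ → faurdigaosurded.
Rule 2 (pre-rhotic lowering): /u/ is a high vowel immediately before /r/, so it lowers to [o]. /u/ is a high vowel immediately before /r/, so it lowers to [o]. /faurdigaosurded/ → faordigaosorded.
Rule 3 (intervocalic voicing): no segment meets the environment; /faordigaosorded/ is unchanged.
Rule 4 (final devoicing): /d/ is a voiced stop in word-final position, so it devoices to [t]. /faordigaosorded/ → faordigaosordet.

faordigaosordet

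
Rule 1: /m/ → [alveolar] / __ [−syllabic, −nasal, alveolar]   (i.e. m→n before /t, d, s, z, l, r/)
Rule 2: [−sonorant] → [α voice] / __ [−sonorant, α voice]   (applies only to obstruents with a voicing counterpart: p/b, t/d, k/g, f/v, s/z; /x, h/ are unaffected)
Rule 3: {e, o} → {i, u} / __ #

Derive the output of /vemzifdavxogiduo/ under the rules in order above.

Rule 1 (nasal place assimilation): /m/ precedes the alveolar consonant /z/, so it assimilates in place to [n]. /vemzifdavxogiduo/ → venzifdavxogiduo.
Rule 2 (regressive voicing assimilation): /f/ precedes the voiced obstruent /d/, so it voices to [v] by assimilation. /v/ precedes the voiceless obstruent /x/, so it devoices to [f] by assimilation. /venzifdavxogiduo/ → venzivdafxogiduo.
Rule 3 (final vowel raising): /o/ is a mid vowel in word-final position, so it raises to [u]. /venzivdafxogiduo/ → venzivdafxogiduu.

venzivdafxogiduu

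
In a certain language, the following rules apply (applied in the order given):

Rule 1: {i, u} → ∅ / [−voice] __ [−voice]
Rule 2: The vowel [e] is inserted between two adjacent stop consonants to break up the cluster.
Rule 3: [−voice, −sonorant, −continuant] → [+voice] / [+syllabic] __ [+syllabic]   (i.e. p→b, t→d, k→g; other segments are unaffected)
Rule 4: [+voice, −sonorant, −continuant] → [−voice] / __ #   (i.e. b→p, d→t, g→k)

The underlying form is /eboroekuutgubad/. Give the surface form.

eboroeguudegubat

Rule 1 (high vowel syncope): no segment meets the environment; /eboroekuutgubad/ is unchanged.
Rule 2 (stop-cluster e-epenthesis): /t/ and /g/ form a stop–stop cluster, so [e] is inserted between them. /eboroekuutgubad/ → eboroekuutegubad.
Rule 3 (intervocalic voicing): /k/ is a voiceless stop between vowels /e/ and /u/, so it voices to [g]. /t/ is a voiceless stop between vowels /u/ and /e/, so it voices to [d]. /eboroekuutegubad/ → eboroeguudegubad.
Rule 4 (final devoicing): /d/ is a voiced stop in word-final position, so it devoices to [t]. /eboroeguudegubad/ → eboroeguudegubat.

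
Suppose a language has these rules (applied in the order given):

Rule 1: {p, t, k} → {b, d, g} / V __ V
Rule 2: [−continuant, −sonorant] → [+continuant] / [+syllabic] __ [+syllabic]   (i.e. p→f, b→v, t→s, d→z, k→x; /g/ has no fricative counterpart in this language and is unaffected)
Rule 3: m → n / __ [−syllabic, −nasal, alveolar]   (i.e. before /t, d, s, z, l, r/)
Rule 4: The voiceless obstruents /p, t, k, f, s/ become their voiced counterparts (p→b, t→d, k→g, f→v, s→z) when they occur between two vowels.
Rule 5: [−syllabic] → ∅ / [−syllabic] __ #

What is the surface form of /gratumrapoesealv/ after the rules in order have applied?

grazunravoezeal

Rule 1 (intervocalic voicing): /t/ is a voiceless stop between vowels /a/ and /u/, so it voices to [d]. /p/ is a voiceless stop between vowels /a/ and /o/, so it voices to [b]. /gratumrapoesealv/ → gradumraboesealv.
Rule 2 (intervocalic spirantization): /d/ is a stop between vowels /a/ and /u/, so it spirantizes to the fricative [z]. /b/ is a stop between vowels /a/ and /o/, so it spirantizes to the fricative [v]. /gradumraboesealv/ → grazumravoesealv.
Rule 3 (nasal place assimilation): /m/ precedes the alveolar consonant /r/, so it assimilates in place to [n]. /grazumravoesealv/ → grazunravoesealv.
Rule 4 (intervocalic voicing): /s/ is a voiceless obstruent between vowels /e/ and /e/, so it voices to [z]. /grazunravoesealv/ → grazunravoezealv.
Rule 5 (final cluster simplification): /v/ is the second consonant of a word-final cluster /lv/, so it deletes. /grazunravoezealv/ → grazunravoezeal.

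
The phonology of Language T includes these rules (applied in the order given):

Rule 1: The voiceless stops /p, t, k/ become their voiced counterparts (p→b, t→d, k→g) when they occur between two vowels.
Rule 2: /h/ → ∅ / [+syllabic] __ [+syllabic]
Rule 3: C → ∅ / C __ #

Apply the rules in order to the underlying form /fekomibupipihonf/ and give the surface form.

Rule 1 (intervocalic voicing): /k/ is a voiceless stop between vowels /e/ and /o/, so it voices to [g]. /p/ is a voiceless stop between vowels /u/ and /i/, so it voices to [b]. /p/ is a voiceless stop between vowels /i/ and /i/, so it voices to [b]. /fekomibupipihonf/ → fegomibubibihonf.
Rule 2 (intervocalic h-deletion): /h/ occurs between vowels /i/ and /o/, so it deletes. /fegomibubibihonf/ → fegomibubibionf.
Rule 3 (final cluster simplification): /f/ is the second consonant of a word-final cluster /nf/, so it deletes. /fegomibubibionf/ → fegomibubibion.

fegomibubibion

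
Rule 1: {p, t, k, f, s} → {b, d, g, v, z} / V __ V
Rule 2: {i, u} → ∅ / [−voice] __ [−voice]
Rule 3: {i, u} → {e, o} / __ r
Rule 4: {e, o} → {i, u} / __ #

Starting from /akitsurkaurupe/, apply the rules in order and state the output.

agitsorkaorubi

Rule 1 (intervocalic voicing): /k/ is a voiceless obstruent between vowels /a/ and /i/, so it voices to [g]. /p/ is a voiceless obstruent between vowels /u/ and /e/, so it voices to [b]. /akitsurkaurupe/ → agitsurkaurube.
Rule 2 (high vowel syncope): no segment meets the environment; /agitsurkaurube/ is unchanged.
Rule 3 (pre-rhotic lowering): /u/ is a high vowel immediately before /r/, so it lowers to [o]. /u/ is a high vowel immediately before /r/, so it lowers to [o]. /agitsurkaurube/ → agitsorkaorube.
Rule 4 (final vowel raising): /e/ is a mid vowel in word-final position, so it raises to [i]. /agitsorkaorube/ → agitsorkaorubi.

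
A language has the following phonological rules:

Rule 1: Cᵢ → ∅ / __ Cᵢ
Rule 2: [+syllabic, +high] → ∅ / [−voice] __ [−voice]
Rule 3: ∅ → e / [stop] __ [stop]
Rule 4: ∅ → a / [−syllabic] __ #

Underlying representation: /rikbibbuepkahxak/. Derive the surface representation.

Rule 1 (degemination): /bb/ is a geminate; the first /b/ deletes. /rikbibbuepkahxak/ → rikbibuepkahxak.
Rule 2 (high vowel syncope): no segment meets the environment; /rikbibuepkahxak/ is unchanged.
Rule 3 (stop-cluster e-epenthesis): /k/ and /b/ form a stop–stop cluster, so [e] is inserted between them. /p/ and /k/ form a stop–stop cluster, so [e] is inserted between them. /rikbibuepkahxak/ → rikebibuepekahxak.
Rule 4 (final a-epenthesis): the form ends in the consonant /k/, so [a] is inserted word-finally. /rikebibuepekahxak/ → rikebibuepekahxaka.

rikebibuepekahxaka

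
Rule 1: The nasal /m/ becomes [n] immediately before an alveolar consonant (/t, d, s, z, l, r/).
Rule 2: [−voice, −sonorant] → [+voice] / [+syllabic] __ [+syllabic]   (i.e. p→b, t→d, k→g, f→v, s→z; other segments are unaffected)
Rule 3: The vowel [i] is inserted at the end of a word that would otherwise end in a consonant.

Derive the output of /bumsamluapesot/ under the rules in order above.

Rule 1 (nasal place assimilation): /m/ precedes the alveolar consonant /s/, so it assimilates in place to [n]. /m/ precedes the alveolar consonant /l/, so it assimilates in place to [n]. /bumsamluapesot/ → bunsanluapesot.
Rule 2 (intervocalic voicing): /p/ is a voiceless obstruent between vowels /a/ and /e/, so it voices to [b]. /s/ is a voiceless obstruent between vowels /e/ and /o/, so it voices to [z]. /bunsanluapesot/ → bunsanluabezot.
Rule 3 (final i-epenthesis): the form ends in the consonant /t/, so [i] is inserted word-finally. /bunsanluabezot/ → bunsanluabezoti.

bunsanluabezoti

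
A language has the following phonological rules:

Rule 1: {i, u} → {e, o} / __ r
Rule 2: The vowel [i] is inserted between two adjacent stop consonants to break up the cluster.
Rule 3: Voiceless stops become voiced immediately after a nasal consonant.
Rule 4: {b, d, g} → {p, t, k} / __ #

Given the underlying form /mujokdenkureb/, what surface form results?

mujokidengorep

Rule 1 (pre-rhotic lowering): /u/ is a high vowel immediately before /r/, so it lowers to [o]. /mujokdenkureb/ → mujokdenkoreb.
Rule 2 (stop-cluster i-epenthesis): /k/ and /d/ form a stop–stop cluster, so [i] is inserted between them. /mujokdenkoreb/ → mujokidenkoreb.
Rule 3 (post-nasal voicing): /k/ is a voiceless stop immediately after the nasal /n/, so it voices to [g]. /mujokidenkoreb/ → mujokidengoreb.
Rule 4 (final devoicing): /b/ is a voiced stop in word-final position, so it devoices to [p]. /mujokidengoreb/ → mujokidengorep.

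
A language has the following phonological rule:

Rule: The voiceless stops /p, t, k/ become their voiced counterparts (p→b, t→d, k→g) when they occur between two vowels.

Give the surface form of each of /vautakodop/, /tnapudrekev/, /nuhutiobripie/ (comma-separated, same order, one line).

/vautakodop/: /t/ is a voiceless stop between vowels /u/ and /a/, so it voices to [d]. /k/ is a voiceless stop between vowels /a/ and /o/, so it voices to [g]. → [vaudagodop].
/tnapudrekev/: /p/ is a voiceless stop between vowels /a/ and /u/, so it voices to [b]. /k/ is a voiceless stop between vowels /e/ and /e/, so it voices to [g]. → [tnabudregev].
/nuhutiobripie/: /t/ is a voiceless stop between vowels /u/ and /i/, so it voices to [d]. /p/ is a voiceless stop between vowels /i/ and /i/, so it voices to [b]. → [nuhudiobribie].

vaudagodop, tnabudregev, nuhudiobribie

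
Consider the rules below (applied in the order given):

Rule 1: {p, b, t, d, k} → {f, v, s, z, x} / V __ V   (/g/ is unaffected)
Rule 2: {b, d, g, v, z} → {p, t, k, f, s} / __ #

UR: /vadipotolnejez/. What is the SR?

vazifosolnejes

Rule 1 (intervocalic spirantization): /d/ is a stop between vowels /a/ and /i/, so it spirantizes to the fricative [z]. /p/ is a stop between vowels /i/ and /o/, so it spirantizes to the fricative [f]. /t/ is a stop between vowels /o/ and /o/, so it spirantizes to the fricative [s]. /vadipotolnejez/ → vazifosolnejez.
Rule 2 (final devoicing): /z/ is a voiced obstruent in word-final position, so it devoices to [s]. /vazifosolnejez/ → vazifosolnejes.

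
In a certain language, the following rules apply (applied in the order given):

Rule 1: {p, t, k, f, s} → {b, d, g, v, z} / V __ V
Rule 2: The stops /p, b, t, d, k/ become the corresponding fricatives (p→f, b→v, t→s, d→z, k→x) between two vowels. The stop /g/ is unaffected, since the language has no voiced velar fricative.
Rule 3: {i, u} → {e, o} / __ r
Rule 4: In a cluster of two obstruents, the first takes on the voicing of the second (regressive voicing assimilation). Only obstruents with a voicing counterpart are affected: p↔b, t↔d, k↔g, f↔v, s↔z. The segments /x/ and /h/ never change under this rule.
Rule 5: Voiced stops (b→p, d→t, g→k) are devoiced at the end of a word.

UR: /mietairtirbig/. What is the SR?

Rule 1 (intervocalic voicing): /t/ is a voiceless obstruent between vowels /e/ and /a/, so it voices to [d]. /mietairtirbig/ → miedairtirbig.
Rule 2 (intervocalic spirantization): /d/ is a stop between vowels /e/ and /a/, so it spirantizes to the fricative [z]. /miedairtirbig/ → miezairtirbig.
Rule 3 (pre-rhotic lowering): /i/ is a high vowel immediately before /r/, so it lowers to [e]. /i/ is a high vowel immediately before /r/, so it lowers to [e]. /miezairtirbig/ → miezaerterbig.
Rule 4 (regressive voicing assimilation): no segment meets the environment; /miezaerterbig/ is unchanged.
Rule 5 (final devoicing): /g/ is a voiced stop in word-final position, so it devoices to [k]. /miezaerterbig/ → miezaerterbik.

miezaerterbik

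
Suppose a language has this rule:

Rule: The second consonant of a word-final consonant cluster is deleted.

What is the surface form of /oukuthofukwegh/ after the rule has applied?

/h/ is the second consonant of a word-final cluster /gh/, so it deletes.
The other instances of /k/, /t/, /h/, /f/, /w/, /g/ do not occur in the required environment and remain unchanged.
Surface form: [oukuthofukweg].

oukuthofukweg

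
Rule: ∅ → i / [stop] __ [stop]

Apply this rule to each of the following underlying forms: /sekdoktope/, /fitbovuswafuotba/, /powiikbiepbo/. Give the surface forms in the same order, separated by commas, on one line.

/sekdoktope/: /k/ and /d/ form a stop–stop cluster, so [i] is inserted between them. /k/ and /t/ form a stop–stop cluster, so [i] is inserted between them. → [sekidokitope].
/fitbovuswafuotba/: /t/ and /b/ form a stop–stop cluster, so [i] is inserted between them. /t/ and /b/ form a stop–stop cluster, so [i] is inserted between them. → [fitibovuswafuotiba].
/powiikbiepbo/: /k/ and /b/ form a stop–stop cluster, so [i] is inserted between them. /p/ and /b/ form a stop–stop cluster, so [i] is inserted between them. → [powiikibiepibo].

sekidokitope, fitibovuswafuotiba, powiikibiepibo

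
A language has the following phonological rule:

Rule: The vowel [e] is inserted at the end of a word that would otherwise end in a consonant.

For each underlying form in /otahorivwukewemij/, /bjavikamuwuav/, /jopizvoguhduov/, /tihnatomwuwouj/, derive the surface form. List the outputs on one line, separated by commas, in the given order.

/otahorivwukewemij/: the form ends in the consonant /j/, so [e] is inserted word-finally. → [otahorivwukewemije].
/bjavikamuwuav/: the form ends in the consonant /v/, so [e] is inserted word-finally. → [bjavikamuwuave].
/jopizvoguhduov/: the form ends in the consonant /v/, so [e] is inserted word-finally. → [jopizvoguhduove].
/tihnatomwuwouj/: the form ends in the consonant /j/, so [e] is inserted word-finally. → [tihnatomwuwouje].

otahorivwukewemije, bjavikamuwuave, jopizvoguhduove, tihnatomwuwouje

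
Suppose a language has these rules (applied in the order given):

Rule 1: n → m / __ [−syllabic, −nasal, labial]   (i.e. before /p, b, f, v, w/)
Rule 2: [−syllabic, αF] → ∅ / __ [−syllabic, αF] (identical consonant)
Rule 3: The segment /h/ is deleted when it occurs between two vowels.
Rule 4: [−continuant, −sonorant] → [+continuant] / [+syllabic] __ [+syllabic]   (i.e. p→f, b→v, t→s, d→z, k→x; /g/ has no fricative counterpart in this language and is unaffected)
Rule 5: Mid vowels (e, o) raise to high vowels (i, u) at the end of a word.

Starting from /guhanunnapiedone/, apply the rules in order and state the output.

Rule 1 (nasal place assimilation): no segment meets the environment; /guhanunnapiedone/ is unchanged.
Rule 2 (degemination): /nn/ is a geminate; the first /n/ deletes. /guhanunnapiedone/ → guhanunapiedone.
Rule 3 (intervocalic h-deletion): /h/ occurs between vowels /u/ and /a/, so it deletes. /guhanunapiedone/ → guanunapiedone.
Rule 4 (intervocalic spirantization): /p/ is a stop between vowels /a/ and /i/, so it spirantizes to the fricative [f]. /d/ is a stop between vowels /e/ and /o/, so it spirantizes to the fricative [z]. /guanunapiedone/ → guanunafiezone.
Rule 5 (final vowel raising): /e/ is a mid vowel in word-final position, so it raises to [i]. /guanunafiezone/ → guanunafiezoni.

guanunafiezoni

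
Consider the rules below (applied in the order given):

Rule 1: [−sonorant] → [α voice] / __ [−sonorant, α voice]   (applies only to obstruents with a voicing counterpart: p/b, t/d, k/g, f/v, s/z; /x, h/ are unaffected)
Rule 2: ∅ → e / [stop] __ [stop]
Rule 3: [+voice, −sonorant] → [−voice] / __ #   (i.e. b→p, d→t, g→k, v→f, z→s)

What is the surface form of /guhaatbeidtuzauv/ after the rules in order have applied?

Rule 1 (regressive voicing assimilation): /t/ precedes the voiced obstruent /b/, so it voices to [d] by assimilation. /d/ precedes the voiceless obstruent /t/, so it devoices to [t] by assimilation. /guhaatbeidtuzauv/ → guhaadbeittuzauv.
Rule 2 (stop-cluster e-epenthesis): /d/ and /b/ form a stop–stop cluster, so [e] is inserted between them. /t/ and /t/ form a stop–stop cluster, so [e] is inserted between them. /guhaadbeittuzauv/ → guhaadebeitetuzauv.
Rule 3 (final devoicing): /v/ is a voiced obstruent in word-final position, so it devoices to [f]. /guhaadebeitetuzauv/ → guhaadebeitetuzauf.

guhaadebeitetuzauf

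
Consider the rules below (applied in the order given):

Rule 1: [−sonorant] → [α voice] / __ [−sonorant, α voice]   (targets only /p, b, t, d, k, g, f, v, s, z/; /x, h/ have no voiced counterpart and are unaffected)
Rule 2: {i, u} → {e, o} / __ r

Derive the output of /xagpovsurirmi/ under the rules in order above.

xakpofsorermi

Rule 1 (regressive voicing assimilation): /g/ precedes the voiceless obstruent /p/, so it devoices to [k] by assimilation. /v/ precedes the voiceless obstruent /s/, so it devoices to [f] by assimilation. /xagpovsurirmi/ → xakpofsurirmi.
Rule 2 (pre-rhotic lowering): /u/ is a high vowel immediately before /r/, so it lowers to [o]. /i/ is a high vowel immediately before /r/, so it lowers to [e]. /xakpofsurirmi/ → xakpofsorermi.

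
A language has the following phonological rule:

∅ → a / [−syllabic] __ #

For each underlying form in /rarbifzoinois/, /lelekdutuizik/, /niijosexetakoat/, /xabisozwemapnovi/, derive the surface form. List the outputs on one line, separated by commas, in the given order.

rarbifzoinoisa, lelekdutuizika, niijosexetakoata, xabisozwemapnovi

/rarbifzoinois/: the form ends in the consonant /s/, so [a] is inserted word-finally. → [rarbifzoinoisa].
/lelekdutuizik/: the form ends in the consonant /k/, so [a] is inserted word-finally. → [lelekdutuizika].
/niijosexetakoat/: the form ends in the consonant /t/, so [a] is inserted word-finally. → [niijosexetakoata].
/xabisozwemapnovi/: the rule's environment is not met; surfaces unchanged as [xabisozwemapnovi].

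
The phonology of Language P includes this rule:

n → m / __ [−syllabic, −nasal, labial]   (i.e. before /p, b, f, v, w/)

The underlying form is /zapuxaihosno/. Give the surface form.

No segment of /zapuxaihosno/ meets the structural description of the rule, so the form surfaces unchanged.

zapuxaihosno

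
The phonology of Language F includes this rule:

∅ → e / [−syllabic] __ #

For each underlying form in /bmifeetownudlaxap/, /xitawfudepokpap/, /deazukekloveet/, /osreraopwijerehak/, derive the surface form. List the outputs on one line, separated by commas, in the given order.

/bmifeetownudlaxap/: the form ends in the consonant /p/, so [e] is inserted word-finally. → [bmifeetownudlaxape].
/xitawfudepokpap/: the form ends in the consonant /p/, so [e] is inserted word-finally. → [xitawfudepokpape].
/deazukekloveet/: the form ends in the consonant /t/, so [e] is inserted word-finally. → [deazukekloveete].
/osreraopwijerehak/: the form ends in the consonant /k/, so [e] is inserted word-finally. → [osreraopwijerehake].

bmifeetownudlaxape, xitawfudepokpape, deazukekloveete, osreraopwijerehake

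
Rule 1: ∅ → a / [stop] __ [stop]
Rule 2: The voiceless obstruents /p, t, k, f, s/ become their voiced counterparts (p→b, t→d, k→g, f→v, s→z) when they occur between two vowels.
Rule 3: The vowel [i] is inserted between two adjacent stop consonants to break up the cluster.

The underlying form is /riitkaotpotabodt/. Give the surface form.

Rule 1 (stop-cluster a-epenthesis): /t/ and /k/ form a stop–stop cluster, so [a] is inserted between them. /t/ and /p/ form a stop–stop cluster, so [a] is inserted between them. /d/ and /t/ form a stop–stop cluster, so [a] is inserted between them. /riitkaotpotabodt/ → riitakaotapotabodat.
Rule 2 (intervocalic voicing): /t/ is a voiceless obstruent between vowels /i/ and /a/, so it voices to [d]. /k/ is a voiceless obstruent between vowels /a/ and /a/, so it voices to [g]. /t/ is a voiceless obstruent between vowels /o/ and /a/, so it voices to [d]. /p/ is a voiceless obstruent between vowels /a/ and /o/, so it voices to [b]. /t/ is a voiceless obstruent between vowels /o/ and /a/, so it voices to [d]. /riitakaotapotabodat/ → riidagaodabodabodat.
Rule 3 (stop-cluster i-epenthesis): no segment meets the environment; /riidagaodabodabodat/ is unchanged.

riidagaodabodabodat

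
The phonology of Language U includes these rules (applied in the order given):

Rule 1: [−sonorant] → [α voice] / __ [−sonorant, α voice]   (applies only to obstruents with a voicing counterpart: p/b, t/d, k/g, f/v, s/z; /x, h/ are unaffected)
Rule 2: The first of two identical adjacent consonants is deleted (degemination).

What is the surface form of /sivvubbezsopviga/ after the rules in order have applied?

sivubesobviga

Rule 1 (regressive voicing assimilation): /z/ precedes the voiceless obstruent /s/, so it devoices to [s] by assimilation. /p/ precedes the voiced obstruent /v/, so it voices to [b] by assimilation. /sivvubbezsopviga/ → sivvubbessobviga.
Rule 2 (degemination): /vv/ is a geminate; the first /v/ deletes. /bb/ is a geminate; the first /b/ deletes. /ss/ is a geminate; the first /s/ deletes. /sivvubbessobviga/ → sivubesobviga.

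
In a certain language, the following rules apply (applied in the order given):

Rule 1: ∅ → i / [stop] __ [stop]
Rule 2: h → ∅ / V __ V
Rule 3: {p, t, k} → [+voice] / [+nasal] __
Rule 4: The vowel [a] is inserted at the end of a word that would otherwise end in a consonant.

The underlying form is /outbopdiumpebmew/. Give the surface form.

outibopidiumbebmewa

Rule 1 (stop-cluster i-epenthesis): /t/ and /b/ form a stop–stop cluster, so [i] is inserted between them. /p/ and /d/ form a stop–stop cluster, so [i] is inserted between them. /outbopdiumpebmew/ → outibopidiumpebmew.
Rule 2 (intervocalic h-deletion): no segment meets the environment; /outibopidiumpebmew/ is unchanged.
Rule 3 (post-nasal voicing): /p/ is a voiceless stop immediately after the nasal /m/, so it voices to [b]. /outibopidiumpebmew/ → outibopidiumbebmew.
Rule 4 (final a-epenthesis): the form ends in the consonant /w/, so [a] is inserted word-finally. /outibopidiumbebmew/ → outibopidiumbebmewa.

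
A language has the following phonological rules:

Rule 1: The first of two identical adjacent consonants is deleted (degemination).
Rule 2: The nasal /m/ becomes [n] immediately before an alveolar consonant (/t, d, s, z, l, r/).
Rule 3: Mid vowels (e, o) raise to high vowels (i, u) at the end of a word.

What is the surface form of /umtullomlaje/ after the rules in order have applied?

untulonlaji

Rule 1 (degemination): /ll/ is a geminate; the first /l/ deletes. /umtullomlaje/ → umtulomlaje.
Rule 2 (nasal place assimilation): /m/ precedes the alveolar consonant /t/, so it assimilates in place to [n]. /m/ precedes the alveolar consonant /l/, so it assimilates in place to [n]. /umtulomlaje/ → untulonlaje.
Rule 3 (final vowel raising): /e/ is a mid vowel in word-final position, so it raises to [i]. /untulonlaje/ → untulonlaji.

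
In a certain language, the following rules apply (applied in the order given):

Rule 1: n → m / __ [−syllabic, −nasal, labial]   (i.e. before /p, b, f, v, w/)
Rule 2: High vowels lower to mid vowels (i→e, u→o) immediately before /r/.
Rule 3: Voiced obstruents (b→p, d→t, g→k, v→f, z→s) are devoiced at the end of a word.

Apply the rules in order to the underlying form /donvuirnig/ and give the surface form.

Rule 1 (nasal place assimilation): /n/ precedes the labial consonant /v/, so it assimilates in place to [m]. /donvuirnig/ → domvuirnig.
Rule 2 (pre-rhotic lowering): /i/ is a high vowel immediately before /r/, so it lowers to [e]. /domvuirnig/ → domvuernig.
Rule 3 (final devoicing): /g/ is a voiced obstruent in word-final position, so it devoices to [k]. /domvuernig/ → domvuernik.

domvuernik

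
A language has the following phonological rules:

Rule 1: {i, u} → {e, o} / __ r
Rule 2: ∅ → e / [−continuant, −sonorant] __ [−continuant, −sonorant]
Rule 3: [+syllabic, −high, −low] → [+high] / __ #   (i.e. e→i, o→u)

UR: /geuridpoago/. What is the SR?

georidepoagu

Rule 1 (pre-rhotic lowering): /u/ is a high vowel immediately before /r/, so it lowers to [o]. /geuridpoago/ → georidpoago.
Rule 2 (stop-cluster e-epenthesis): /d/ and /p/ form a stop–stop cluster, so [e] is inserted between them. /georidpoago/ → georidepoago.
Rule 3 (final vowel raising): /o/ is a mid vowel in word-final position, so it raises to [u]. /georidepoago/ → georidepoagu.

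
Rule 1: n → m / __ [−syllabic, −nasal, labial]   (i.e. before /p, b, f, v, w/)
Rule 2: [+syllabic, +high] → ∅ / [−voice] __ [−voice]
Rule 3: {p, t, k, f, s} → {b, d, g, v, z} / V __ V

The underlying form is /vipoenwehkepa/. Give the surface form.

Rule 1 (nasal place assimilation): /n/ precedes the labial consonant /w/, so it assimilates in place to [m]. /vipoenwehkepa/ → vipoemwehkepa.
Rule 2 (high vowel syncope): no segment meets the environment; /vipoemwehkepa/ is unchanged.
Rule 3 (intervocalic voicing): /p/ is a voiceless obstruent between vowels /i/ and /o/, so it voices to [b]. /p/ is a voiceless obstruent between vowels /e/ and /a/, so it voices to [b]. /vipoemwehkepa/ → viboemwehkeba.

viboemwehkeba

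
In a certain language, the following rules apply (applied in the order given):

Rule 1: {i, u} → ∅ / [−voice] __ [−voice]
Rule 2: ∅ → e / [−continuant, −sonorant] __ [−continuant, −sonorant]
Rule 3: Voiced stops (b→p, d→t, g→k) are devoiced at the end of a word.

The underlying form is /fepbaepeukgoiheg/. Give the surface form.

Rule 1 (high vowel syncope): no segment meets the environment; /fepbaepeukgoiheg/ is unchanged.
Rule 2 (stop-cluster e-epenthesis): /p/ and /b/ form a stop–stop cluster, so [e] is inserted between them. /k/ and /g/ form a stop–stop cluster, so [e] is inserted between them. /fepbaepeukgoiheg/ → fepebaepeukegoiheg.
Rule 3 (final devoicing): /g/ is a voiced stop in word-final position, so it devoices to [k]. /fepebaepeukegoiheg/ → fepebaepeukegoihek.

fepebaepeukegoihek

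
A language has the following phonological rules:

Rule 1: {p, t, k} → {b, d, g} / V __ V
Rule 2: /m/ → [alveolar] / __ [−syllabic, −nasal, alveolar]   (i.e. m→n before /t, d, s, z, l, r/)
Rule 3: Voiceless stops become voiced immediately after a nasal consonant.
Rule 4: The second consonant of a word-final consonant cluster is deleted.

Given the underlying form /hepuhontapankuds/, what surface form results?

hebuhondabangud

Rule 1 (intervocalic voicing): /p/ is a voiceless stop between vowels /e/ and /u/, so it voices to [b]. /p/ is a voiceless stop between vowels /a/ and /a/, so it voices to [b]. /hepuhontapankuds/ → hebuhontabankuds.
Rule 2 (nasal place assimilation): no segment meets the environment; /hebuhontabankuds/ is unchanged.
Rule 3 (post-nasal voicing): /t/ is a voiceless stop immediately after the nasal /n/, so it voices to [d]. /k/ is a voiceless stop immediately after the nasal /n/, so it voices to [g]. /hebuhontabankuds/ → hebuhondabanguds.
Rule 4 (final cluster simplification): /s/ is the second consonant of a word-final cluster /ds/, so it deletes. /hebuhondabanguds/ → hebuhondabangud.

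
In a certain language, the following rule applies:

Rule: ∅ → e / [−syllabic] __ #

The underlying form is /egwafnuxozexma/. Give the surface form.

egwafnuxozexma

No segment of /egwafnuxozexma/ meets the structural description of the rule, so the form surfaces unchanged.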